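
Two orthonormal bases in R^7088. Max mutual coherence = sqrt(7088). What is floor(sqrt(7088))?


84^2 = 7056 <= 7088 < 7225 = 85^2, so 84 <= sqrt(7088) < 85.
floor(sqrt(7088)) = 84.

84


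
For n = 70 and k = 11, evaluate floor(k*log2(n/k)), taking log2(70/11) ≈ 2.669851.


log2(n/k) = log2(70/11) ≈ 2.669851.
k*log2(n/k) ≈ 11*2.669851 = 29.368361.
floor(29.368361) = 29.

29


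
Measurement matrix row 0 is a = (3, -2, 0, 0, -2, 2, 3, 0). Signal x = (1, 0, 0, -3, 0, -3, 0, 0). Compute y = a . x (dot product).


Non-zero terms: ['3*1', '0*-3', '2*-3']
Products: [3, 0, -6]
y = sum = -3.

-3


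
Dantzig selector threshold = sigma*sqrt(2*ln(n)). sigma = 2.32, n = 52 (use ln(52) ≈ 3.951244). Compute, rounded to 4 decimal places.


ln(52) ≈ 3.951244.
2*ln(n) ≈ 7.902488.
sqrt(2*ln(n)) ≈ sqrt(7.902488) ≈ 2.811136.
threshold ≈ 2.32*2.811136 = 6.52183552 ≈ 6.5218.

6.5218


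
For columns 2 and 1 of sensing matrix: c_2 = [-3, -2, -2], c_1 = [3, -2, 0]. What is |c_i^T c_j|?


Inner product: -3*3 + -2*-2 + -2*0
Products: [-9, 4, 0]
Sum = -5.
|dot| = 5.

5


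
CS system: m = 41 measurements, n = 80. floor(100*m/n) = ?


100*m/n = 100*41/80 ≈ 51.25.
floor = 51.

51


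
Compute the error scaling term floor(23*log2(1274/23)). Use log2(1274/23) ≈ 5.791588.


log2(n/k) = log2(1274/23) ≈ 5.791588.
k*log2(n/k) ≈ 23*5.791588 = 133.206524.
floor(133.206524) = 133.

133


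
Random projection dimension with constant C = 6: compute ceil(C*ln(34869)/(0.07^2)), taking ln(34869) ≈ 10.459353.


ln(34869) ≈ 10.459353.
eps^2 = 0.07^2 = 0.0049.
C*ln(N)/eps^2 ≈ 6*10.459353/0.0049 ≈ 12807.371.
m = ceil(12807.371) = 12808.

12808


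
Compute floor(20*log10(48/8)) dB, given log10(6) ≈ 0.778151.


||x||/||e|| = 48/8 = 6.
log10(6) ≈ 0.778151.
20*log10(||x||/||e||) ≈ 20*0.778151 = 15.56302.
floor(15.56302) = 15.

15


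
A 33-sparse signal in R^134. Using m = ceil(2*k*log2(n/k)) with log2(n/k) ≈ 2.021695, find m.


log2(n/k) = log2(134/33) ≈ 2.021695.
2*k*log2(n/k) ≈ 2*33*2.021695 = 133.43187.
m = ceil(133.43187) = 134.

134


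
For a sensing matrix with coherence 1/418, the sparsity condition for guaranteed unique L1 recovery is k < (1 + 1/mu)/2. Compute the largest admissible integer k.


1/mu = 418.
1 + 1/mu = 419.
(1 + 1/mu)/2 = 209.5 is not an integer, so k_max = floor(209.5) = 209.

209


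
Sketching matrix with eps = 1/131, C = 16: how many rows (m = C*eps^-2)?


1/eps = 131.
(1/eps)^2 = 17161.
m = 16*17161 = 274576.

274576


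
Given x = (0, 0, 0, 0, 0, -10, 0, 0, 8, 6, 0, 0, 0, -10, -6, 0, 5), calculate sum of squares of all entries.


Non-zero entries: [(5, -10), (8, 8), (9, 6), (13, -10), (14, -6), (16, 5)]
Squares: [100, 64, 36, 100, 36, 25]
||x||_2^2 = sum = 361.

361


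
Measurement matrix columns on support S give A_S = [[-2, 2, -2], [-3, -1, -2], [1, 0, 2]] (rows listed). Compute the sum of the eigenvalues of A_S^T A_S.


Sum of eigenvalues of A_S^T A_S = trace(A_S^T A_S) = sum of squared column norms of A_S.
A_S^T A_S diagonal: [14, 5, 12].
trace = 14 + 5 + 12 = 31.

31


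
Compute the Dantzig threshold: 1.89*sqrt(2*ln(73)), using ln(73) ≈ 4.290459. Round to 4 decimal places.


ln(73) ≈ 4.290459.
2*ln(n) ≈ 8.580918.
sqrt(2*ln(n)) ≈ sqrt(8.580918) ≈ 2.92932.
threshold ≈ 1.89*2.92932 = 5.5364148 ≈ 5.5364.

5.5364


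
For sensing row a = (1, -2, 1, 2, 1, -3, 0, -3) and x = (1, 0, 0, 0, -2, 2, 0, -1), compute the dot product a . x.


Non-zero terms: ['1*1', '1*-2', '-3*2', '-3*-1']
Products: [1, -2, -6, 3]
y = sum = -4.

-4


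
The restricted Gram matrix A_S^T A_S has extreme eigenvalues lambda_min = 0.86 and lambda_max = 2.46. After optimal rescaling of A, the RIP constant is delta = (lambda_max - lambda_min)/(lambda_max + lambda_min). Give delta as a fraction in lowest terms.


lambda_max - lambda_min = 2.46 - 0.86 = 1.60.
lambda_max + lambda_min = 2.46 + 0.86 = 3.32.
delta = 1.60/3.32 = 160/332 = 40/83.

40/83


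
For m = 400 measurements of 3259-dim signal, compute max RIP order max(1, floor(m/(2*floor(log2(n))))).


floor(log2(3259)) = 11.
2*11 = 22.
m/(2*floor(log2(n))) = 400/22 ≈ 18.1818.
floor = 18.
k = max(1, 18) = 18.

18


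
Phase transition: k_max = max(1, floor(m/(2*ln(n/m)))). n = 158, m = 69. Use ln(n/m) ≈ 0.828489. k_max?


n/m = 158/69.
ln(n/m) ≈ 0.828489.
2*ln(n/m) ≈ 1.656978.
m/(2*ln(n/m)) ≈ 69/1.656978 ≈ 41.6421.
floor = 41.
k_max = max(1, 41) = 41.

41


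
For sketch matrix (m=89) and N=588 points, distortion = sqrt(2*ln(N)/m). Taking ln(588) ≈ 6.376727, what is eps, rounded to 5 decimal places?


ln(588) ≈ 6.376727.
2*ln(N)/m ≈ 2*6.376727/89 ≈ 0.14329724.
eps = sqrt(0.14329724) ≈ 0.3785462 ≈ 0.37855.

0.37855


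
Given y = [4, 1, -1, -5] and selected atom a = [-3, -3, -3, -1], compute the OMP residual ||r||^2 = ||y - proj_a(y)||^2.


a^T a = 28.
a^T y = -7.
coeff = -7/28 = -1/4.
||r||^2 = 165/4.

165/4


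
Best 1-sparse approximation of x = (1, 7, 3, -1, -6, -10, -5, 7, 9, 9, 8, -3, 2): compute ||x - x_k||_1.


Sorted |x_i| descending: [10, 9, 9, 8, 7, 7, 6, 5, 3, 3, 2, 1, 1]
Keep top 1: [10]
Tail entries: [9, 9, 8, 7, 7, 6, 5, 3, 3, 2, 1, 1]
L1 error = sum of tail = 61.

61


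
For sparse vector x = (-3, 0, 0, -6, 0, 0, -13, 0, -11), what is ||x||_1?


Non-zero entries: [(0, -3), (3, -6), (6, -13), (8, -11)]
Absolute values: [3, 6, 13, 11]
||x||_1 = sum = 33.

33


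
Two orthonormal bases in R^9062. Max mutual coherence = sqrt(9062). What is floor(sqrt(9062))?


95^2 = 9025 <= 9062 < 9216 = 96^2, so 95 <= sqrt(9062) < 96.
floor(sqrt(9062)) = 95.

95


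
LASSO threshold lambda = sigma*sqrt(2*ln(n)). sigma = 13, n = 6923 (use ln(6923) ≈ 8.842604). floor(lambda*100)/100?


ln(6923) ≈ 8.842604.
2*ln(n) ≈ 17.685208.
sqrt(2*ln(n)) ≈ sqrt(17.685208) ≈ 4.205378.
lambda ≈ 13*4.205378 = 54.669914.
floor(lambda*100)/100 = 54.66.

54.66


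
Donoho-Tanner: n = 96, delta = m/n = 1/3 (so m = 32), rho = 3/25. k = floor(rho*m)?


m = 1/3*96 = 32.
rho = 3/25.
rho*m = 3/25*32 = 3.84.
k = floor(3.84) = 3.

3


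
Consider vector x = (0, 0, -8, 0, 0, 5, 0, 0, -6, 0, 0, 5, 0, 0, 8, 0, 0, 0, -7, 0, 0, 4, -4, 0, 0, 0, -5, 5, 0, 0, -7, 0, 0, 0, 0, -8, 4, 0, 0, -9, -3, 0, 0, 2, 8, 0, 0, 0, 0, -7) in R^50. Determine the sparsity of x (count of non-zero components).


Non-zero positions: [2, 5, 8, 11, 14, 18, 21, 22, 26, 27, 30, 35, 36, 39, 40, 43, 44, 49].
Sparsity = 18.

18


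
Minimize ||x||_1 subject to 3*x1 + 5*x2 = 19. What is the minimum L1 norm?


Axis intercepts:
  x1 = 19/3, x2 = 0: L1 = 19/3
  x1 = 0, x2 = 19/5: L1 = 19/5
x* = (0, 19/5)
||x*||_1 = 19/5.

19/5


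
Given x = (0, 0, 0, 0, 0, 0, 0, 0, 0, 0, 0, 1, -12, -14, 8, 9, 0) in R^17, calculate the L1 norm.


Non-zero entries: [(11, 1), (12, -12), (13, -14), (14, 8), (15, 9)]
Absolute values: [1, 12, 14, 8, 9]
||x||_1 = sum = 44.

44


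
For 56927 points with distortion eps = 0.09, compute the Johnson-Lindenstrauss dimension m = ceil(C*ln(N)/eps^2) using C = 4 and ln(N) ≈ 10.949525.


ln(56927) ≈ 10.949525.
eps^2 = 0.09^2 = 0.0081.
C*ln(N)/eps^2 ≈ 4*10.949525/0.0081 ≈ 5407.1728.
m = ceil(5407.1728) = 5408.

5408


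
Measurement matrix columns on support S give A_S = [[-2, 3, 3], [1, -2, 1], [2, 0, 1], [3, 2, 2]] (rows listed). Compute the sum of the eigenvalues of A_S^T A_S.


Sum of eigenvalues of A_S^T A_S = trace(A_S^T A_S) = sum of squared column norms of A_S.
A_S^T A_S diagonal: [18, 17, 15].
trace = 18 + 17 + 15 = 50.

50


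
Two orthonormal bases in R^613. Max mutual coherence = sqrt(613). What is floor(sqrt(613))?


24^2 = 576 <= 613 < 625 = 25^2, so 24 <= sqrt(613) < 25.
floor(sqrt(613)) = 24.

24


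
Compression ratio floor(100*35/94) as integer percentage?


100*m/n = 100*35/94 ≈ 37.234.
floor = 37.

37


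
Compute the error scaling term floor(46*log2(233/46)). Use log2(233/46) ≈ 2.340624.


log2(n/k) = log2(233/46) ≈ 2.340624.
k*log2(n/k) ≈ 46*2.340624 = 107.668704.
floor(107.668704) = 107.

107


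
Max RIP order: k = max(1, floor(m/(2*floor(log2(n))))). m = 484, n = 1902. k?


floor(log2(1902)) = 10.
2*10 = 20.
m/(2*floor(log2(n))) = 484/20 ≈ 24.2.
floor = 24.
k = max(1, 24) = 24.

24


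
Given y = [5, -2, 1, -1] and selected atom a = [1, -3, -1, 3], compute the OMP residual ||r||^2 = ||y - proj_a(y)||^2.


a^T a = 20.
a^T y = 7.
coeff = 7/20 = 7/20.
||r||^2 = 571/20.

571/20


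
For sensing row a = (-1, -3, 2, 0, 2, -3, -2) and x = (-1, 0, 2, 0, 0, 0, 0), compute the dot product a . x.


Non-zero terms: ['-1*-1', '2*2']
Products: [1, 4]
y = sum = 5.

5


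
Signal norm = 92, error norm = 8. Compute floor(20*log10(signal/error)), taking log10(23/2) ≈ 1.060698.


||x||/||e|| = 92/8 = 23/2.
log10(23/2) ≈ 1.060698.
20*log10(||x||/||e||) ≈ 20*1.060698 = 21.21396.
floor(21.21396) = 21.

21


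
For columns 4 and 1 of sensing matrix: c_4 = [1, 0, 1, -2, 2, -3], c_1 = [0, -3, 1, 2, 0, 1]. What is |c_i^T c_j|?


Inner product: 1*0 + 0*-3 + 1*1 + -2*2 + 2*0 + -3*1
Products: [0, 0, 1, -4, 0, -3]
Sum = -6.
|dot| = 6.

6


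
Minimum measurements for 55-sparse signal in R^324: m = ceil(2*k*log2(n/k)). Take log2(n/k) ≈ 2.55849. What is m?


log2(n/k) = log2(324/55) ≈ 2.55849.
2*k*log2(n/k) ≈ 2*55*2.55849 = 281.4339.
m = ceil(281.4339) = 282.

282


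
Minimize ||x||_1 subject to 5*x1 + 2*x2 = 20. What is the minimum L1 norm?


Axis intercepts:
  x1 = 4, x2 = 0: L1 = 4
  x1 = 0, x2 = 10: L1 = 10
x* = (4, 0)
||x*||_1 = 4.

4


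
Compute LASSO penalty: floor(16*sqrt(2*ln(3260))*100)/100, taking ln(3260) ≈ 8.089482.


ln(3260) ≈ 8.089482.
2*ln(n) ≈ 16.178964.
sqrt(2*ln(n)) ≈ sqrt(16.178964) ≈ 4.022308.
lambda ≈ 16*4.022308 = 64.356928.
floor(lambda*100)/100 = 64.35.

64.35


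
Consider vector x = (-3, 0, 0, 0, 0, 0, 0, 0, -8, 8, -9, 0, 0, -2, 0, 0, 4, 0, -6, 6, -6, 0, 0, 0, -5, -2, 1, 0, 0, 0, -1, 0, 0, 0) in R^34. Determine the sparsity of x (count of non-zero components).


Non-zero positions: [0, 8, 9, 10, 13, 16, 18, 19, 20, 24, 25, 26, 30].
Sparsity = 13.

13


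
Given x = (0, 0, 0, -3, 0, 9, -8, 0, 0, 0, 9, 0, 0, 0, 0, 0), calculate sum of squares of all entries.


Non-zero entries: [(3, -3), (5, 9), (6, -8), (10, 9)]
Squares: [9, 81, 64, 81]
||x||_2^2 = sum = 235.

235


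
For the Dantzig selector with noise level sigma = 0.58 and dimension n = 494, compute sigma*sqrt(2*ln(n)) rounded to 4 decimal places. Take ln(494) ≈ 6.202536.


ln(494) ≈ 6.202536.
2*ln(n) ≈ 12.405072.
sqrt(2*ln(n)) ≈ sqrt(12.405072) ≈ 3.522083.
threshold ≈ 0.58*3.522083 = 2.04280814 ≈ 2.0428.

2.0428


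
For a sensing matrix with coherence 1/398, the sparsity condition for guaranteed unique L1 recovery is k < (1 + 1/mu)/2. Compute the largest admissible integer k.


1/mu = 398.
1 + 1/mu = 399.
(1 + 1/mu)/2 = 199.5 is not an integer, so k_max = floor(199.5) = 199.

199


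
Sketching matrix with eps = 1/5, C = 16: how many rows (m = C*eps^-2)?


1/eps = 5.
(1/eps)^2 = 25.
m = 16*25 = 400.

400


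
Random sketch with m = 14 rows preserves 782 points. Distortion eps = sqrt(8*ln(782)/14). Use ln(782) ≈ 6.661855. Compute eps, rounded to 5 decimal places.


ln(782) ≈ 6.661855.
8*ln(N)/m ≈ 8*6.661855/14 ≈ 3.80677429.
eps = sqrt(3.80677429) ≈ 1.9510957 ≈ 1.95110.

1.95110


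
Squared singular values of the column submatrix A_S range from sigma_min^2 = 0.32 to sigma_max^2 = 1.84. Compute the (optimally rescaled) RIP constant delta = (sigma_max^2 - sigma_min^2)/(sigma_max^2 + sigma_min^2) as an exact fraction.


lambda_max - lambda_min = 1.84 - 0.32 = 1.52.
lambda_max + lambda_min = 1.84 + 0.32 = 2.16.
delta = 1.52/2.16 = 152/216 = 19/27.

19/27


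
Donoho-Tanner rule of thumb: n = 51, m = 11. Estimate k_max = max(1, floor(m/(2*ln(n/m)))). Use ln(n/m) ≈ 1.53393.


n/m = 51/11.
ln(n/m) ≈ 1.53393.
2*ln(n/m) ≈ 3.06786.
m/(2*ln(n/m)) ≈ 11/3.06786 ≈ 3.5856.
floor = 3.
k_max = max(1, 3) = 3.

3


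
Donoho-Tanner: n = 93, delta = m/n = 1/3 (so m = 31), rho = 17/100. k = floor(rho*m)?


m = 1/3*93 = 31.
rho = 17/100.
rho*m = 17/100*31 = 5.27.
k = floor(5.27) = 5.

5


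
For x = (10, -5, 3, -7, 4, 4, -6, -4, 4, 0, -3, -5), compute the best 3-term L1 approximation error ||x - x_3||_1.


Sorted |x_i| descending: [10, 7, 6, 5, 5, 4, 4, 4, 4, 3, 3, 0]
Keep top 3: [10, 7, 6]
Tail entries: [5, 5, 4, 4, 4, 4, 3, 3, 0]
L1 error = sum of tail = 32.

32


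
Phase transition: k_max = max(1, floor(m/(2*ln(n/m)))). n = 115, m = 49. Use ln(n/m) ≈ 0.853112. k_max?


n/m = 115/49.
ln(n/m) ≈ 0.853112.
2*ln(n/m) ≈ 1.706224.
m/(2*ln(n/m)) ≈ 49/1.706224 ≈ 28.7184.
floor = 28.
k_max = max(1, 28) = 28.

28


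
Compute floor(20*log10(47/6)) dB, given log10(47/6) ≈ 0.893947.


||x||/||e|| = 47/6.
log10(47/6) ≈ 0.893947.
20*log10(||x||/||e||) ≈ 20*0.893947 = 17.87894.
floor(17.87894) = 17.

17


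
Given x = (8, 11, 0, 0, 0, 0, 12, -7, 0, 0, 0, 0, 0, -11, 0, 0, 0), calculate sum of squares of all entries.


Non-zero entries: [(0, 8), (1, 11), (6, 12), (7, -7), (13, -11)]
Squares: [64, 121, 144, 49, 121]
||x||_2^2 = sum = 499.

499


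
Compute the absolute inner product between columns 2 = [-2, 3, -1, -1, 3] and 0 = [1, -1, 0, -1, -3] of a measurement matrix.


Inner product: -2*1 + 3*-1 + -1*0 + -1*-1 + 3*-3
Products: [-2, -3, 0, 1, -9]
Sum = -13.
|dot| = 13.

13


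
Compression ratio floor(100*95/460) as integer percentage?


100*m/n = 100*95/460 ≈ 20.6522.
floor = 20.

20


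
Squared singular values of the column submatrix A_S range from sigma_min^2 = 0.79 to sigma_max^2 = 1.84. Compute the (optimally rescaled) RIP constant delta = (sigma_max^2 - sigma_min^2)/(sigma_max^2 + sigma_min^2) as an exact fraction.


lambda_max - lambda_min = 1.84 - 0.79 = 1.05.
lambda_max + lambda_min = 1.84 + 0.79 = 2.63.
delta = 1.05/2.63 = 105/263.

105/263


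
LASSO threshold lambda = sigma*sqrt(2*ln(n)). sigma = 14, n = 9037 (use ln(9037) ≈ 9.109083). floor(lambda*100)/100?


ln(9037) ≈ 9.109083.
2*ln(n) ≈ 18.218166.
sqrt(2*ln(n)) ≈ sqrt(18.218166) ≈ 4.268274.
lambda ≈ 14*4.268274 = 59.755836.
floor(lambda*100)/100 = 59.75.

59.75


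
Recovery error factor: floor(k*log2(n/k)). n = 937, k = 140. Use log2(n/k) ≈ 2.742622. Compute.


log2(n/k) = log2(937/140) ≈ 2.742622.
k*log2(n/k) ≈ 140*2.742622 = 383.96708.
floor(383.96708) = 383.

383


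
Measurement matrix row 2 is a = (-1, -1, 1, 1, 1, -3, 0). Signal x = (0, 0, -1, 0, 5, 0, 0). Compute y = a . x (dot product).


Non-zero terms: ['1*-1', '1*5']
Products: [-1, 5]
y = sum = 4.

4


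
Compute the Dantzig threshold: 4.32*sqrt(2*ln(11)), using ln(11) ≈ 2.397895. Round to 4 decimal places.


ln(11) ≈ 2.397895.
2*ln(n) ≈ 4.79579.
sqrt(2*ln(n)) ≈ sqrt(4.79579) ≈ 2.189929.
threshold ≈ 4.32*2.189929 = 9.46049328 ≈ 9.4605.

9.4605


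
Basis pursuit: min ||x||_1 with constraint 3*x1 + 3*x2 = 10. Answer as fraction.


Axis intercepts:
  x1 = 10/3, x2 = 0: L1 = 10/3
  x1 = 0, x2 = 10/3: L1 = 10/3
x* = (10/3, 0)
||x*||_1 = 10/3.

10/3


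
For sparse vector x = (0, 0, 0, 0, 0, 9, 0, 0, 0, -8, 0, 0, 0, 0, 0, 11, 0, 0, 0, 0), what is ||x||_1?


Non-zero entries: [(5, 9), (9, -8), (15, 11)]
Absolute values: [9, 8, 11]
||x||_1 = sum = 28.

28


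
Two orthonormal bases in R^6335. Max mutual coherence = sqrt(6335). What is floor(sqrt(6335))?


79^2 = 6241 <= 6335 < 6400 = 80^2, so 79 <= sqrt(6335) < 80.
floor(sqrt(6335)) = 79.

79


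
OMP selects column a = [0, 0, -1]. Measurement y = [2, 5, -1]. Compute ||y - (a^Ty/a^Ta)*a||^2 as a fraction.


a^T a = 1.
a^T y = 1.
coeff = 1/1 = 1.
||r||^2 = 29.

29


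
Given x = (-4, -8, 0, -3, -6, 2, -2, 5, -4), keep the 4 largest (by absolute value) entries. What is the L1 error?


Sorted |x_i| descending: [8, 6, 5, 4, 4, 3, 2, 2, 0]
Keep top 4: [8, 6, 5, 4]
Tail entries: [4, 3, 2, 2, 0]
L1 error = sum of tail = 11.

11


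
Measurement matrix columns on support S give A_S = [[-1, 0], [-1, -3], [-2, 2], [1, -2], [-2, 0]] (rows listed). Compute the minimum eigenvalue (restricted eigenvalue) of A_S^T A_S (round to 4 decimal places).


A_S^T A_S = [[11, -3], [-3, 17]].
trace = 28.
det = 178.
disc = trace^2 - 4*det = 784 - 4*178 = 72.
sqrt(72) ≈ 8.485281.
lam_min = (28 - sqrt(72))/2 ≈ (28 - 8.485281)/2 = 9.7573595 ≈ 9.7574.

9.7574


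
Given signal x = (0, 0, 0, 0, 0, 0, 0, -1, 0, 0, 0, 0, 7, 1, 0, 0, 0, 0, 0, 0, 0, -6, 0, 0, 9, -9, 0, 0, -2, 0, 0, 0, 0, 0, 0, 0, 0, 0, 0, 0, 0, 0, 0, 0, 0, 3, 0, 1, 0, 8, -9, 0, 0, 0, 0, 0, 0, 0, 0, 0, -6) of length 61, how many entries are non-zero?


Non-zero positions: [7, 12, 13, 21, 24, 25, 28, 45, 47, 49, 50, 60].
Sparsity = 12.

12


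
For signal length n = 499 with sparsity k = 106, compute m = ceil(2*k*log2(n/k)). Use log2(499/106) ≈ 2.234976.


log2(n/k) = log2(499/106) ≈ 2.234976.
2*k*log2(n/k) ≈ 2*106*2.234976 = 473.814912.
m = ceil(473.814912) = 474.

474


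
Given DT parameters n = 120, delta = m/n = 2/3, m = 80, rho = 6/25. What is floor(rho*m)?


m = 2/3*120 = 80.
rho = 6/25.
rho*m = 6/25*80 = 19.2.
k = floor(19.2) = 19.

19


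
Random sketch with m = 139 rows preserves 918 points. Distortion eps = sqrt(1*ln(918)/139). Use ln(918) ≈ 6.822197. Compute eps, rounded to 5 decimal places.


ln(918) ≈ 6.822197.
1*ln(N)/m ≈ 1*6.822197/139 ≈ 0.04908055.
eps = sqrt(0.04908055) ≈ 0.2215413 ≈ 0.22154.

0.22154


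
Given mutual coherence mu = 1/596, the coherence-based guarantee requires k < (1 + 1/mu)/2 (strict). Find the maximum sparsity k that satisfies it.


1/mu = 596.
1 + 1/mu = 597.
(1 + 1/mu)/2 = 298.5 is not an integer, so k_max = floor(298.5) = 298.

298


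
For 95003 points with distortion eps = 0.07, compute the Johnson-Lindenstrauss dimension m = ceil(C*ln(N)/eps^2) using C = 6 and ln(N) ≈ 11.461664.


ln(95003) ≈ 11.461664.
eps^2 = 0.07^2 = 0.0049.
C*ln(N)/eps^2 ≈ 6*11.461664/0.0049 ≈ 14034.6906.
m = ceil(14034.6906) = 14035.

14035


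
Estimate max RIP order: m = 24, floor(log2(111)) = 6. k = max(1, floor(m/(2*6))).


floor(log2(111)) = 6.
2*6 = 12.
m/(2*floor(log2(n))) = 24/12 ≈ 2.0.
floor = 2.
k = max(1, 2) = 2.

2


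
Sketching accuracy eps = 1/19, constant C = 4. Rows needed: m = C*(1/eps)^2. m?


1/eps = 19.
(1/eps)^2 = 361.
m = 4*361 = 1444.

1444


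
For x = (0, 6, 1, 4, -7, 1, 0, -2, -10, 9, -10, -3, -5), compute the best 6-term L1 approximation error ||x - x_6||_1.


Sorted |x_i| descending: [10, 10, 9, 7, 6, 5, 4, 3, 2, 1, 1, 0, 0]
Keep top 6: [10, 10, 9, 7, 6, 5]
Tail entries: [4, 3, 2, 1, 1, 0, 0]
L1 error = sum of tail = 11.

11


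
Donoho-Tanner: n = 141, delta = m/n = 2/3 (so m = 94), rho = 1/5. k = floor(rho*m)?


m = 2/3*141 = 94.
rho = 1/5.
rho*m = 1/5*94 = 18.8.
k = floor(18.8) = 18.

18


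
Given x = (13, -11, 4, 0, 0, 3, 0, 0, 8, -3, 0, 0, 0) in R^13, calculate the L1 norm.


Non-zero entries: [(0, 13), (1, -11), (2, 4), (5, 3), (8, 8), (9, -3)]
Absolute values: [13, 11, 4, 3, 8, 3]
||x||_1 = sum = 42.

42


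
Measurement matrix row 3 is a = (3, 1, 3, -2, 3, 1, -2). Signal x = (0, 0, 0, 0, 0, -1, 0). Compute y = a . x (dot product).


Non-zero terms: ['1*-1']
Products: [-1]
y = sum = -1.

-1


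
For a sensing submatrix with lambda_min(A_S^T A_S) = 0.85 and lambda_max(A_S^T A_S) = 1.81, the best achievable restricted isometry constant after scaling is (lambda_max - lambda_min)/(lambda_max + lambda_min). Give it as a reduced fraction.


lambda_max - lambda_min = 1.81 - 0.85 = 0.96.
lambda_max + lambda_min = 1.81 + 0.85 = 2.66.
delta = 0.96/2.66 = 96/266 = 48/133.

48/133


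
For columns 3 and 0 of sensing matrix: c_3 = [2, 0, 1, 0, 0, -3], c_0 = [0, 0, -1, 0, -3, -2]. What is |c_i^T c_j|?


Inner product: 2*0 + 0*0 + 1*-1 + 0*0 + 0*-3 + -3*-2
Products: [0, 0, -1, 0, 0, 6]
Sum = 5.
|dot| = 5.

5


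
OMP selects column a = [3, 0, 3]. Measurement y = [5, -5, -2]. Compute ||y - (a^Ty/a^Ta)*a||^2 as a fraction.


a^T a = 18.
a^T y = 9.
coeff = 9/18 = 1/2.
||r||^2 = 99/2.

99/2


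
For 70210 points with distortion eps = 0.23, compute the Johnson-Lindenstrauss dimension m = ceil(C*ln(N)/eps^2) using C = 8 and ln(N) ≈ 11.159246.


ln(70210) ≈ 11.159246.
eps^2 = 0.23^2 = 0.0529.
C*ln(N)/eps^2 ≈ 8*11.159246/0.0529 ≈ 1687.5986.
m = ceil(1687.5986) = 1688.

1688


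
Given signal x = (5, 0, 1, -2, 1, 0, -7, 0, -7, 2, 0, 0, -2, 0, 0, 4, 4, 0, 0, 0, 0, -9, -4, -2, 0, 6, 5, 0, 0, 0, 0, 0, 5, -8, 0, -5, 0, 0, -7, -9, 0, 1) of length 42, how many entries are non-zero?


Non-zero positions: [0, 2, 3, 4, 6, 8, 9, 12, 15, 16, 21, 22, 23, 25, 26, 32, 33, 35, 38, 39, 41].
Sparsity = 21.

21


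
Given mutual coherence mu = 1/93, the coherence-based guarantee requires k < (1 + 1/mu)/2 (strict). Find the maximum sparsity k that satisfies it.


1/mu = 93.
1 + 1/mu = 94.
(1 + 1/mu)/2 = 47 is an integer and the inequality is strict, so k_max = 47 - 1 = 46.

46


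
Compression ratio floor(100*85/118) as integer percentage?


100*m/n = 100*85/118 ≈ 72.0339.
floor = 72.

72


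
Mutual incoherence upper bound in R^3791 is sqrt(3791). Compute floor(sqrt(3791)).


61^2 = 3721 <= 3791 < 3844 = 62^2, so 61 <= sqrt(3791) < 62.
floor(sqrt(3791)) = 61.

61


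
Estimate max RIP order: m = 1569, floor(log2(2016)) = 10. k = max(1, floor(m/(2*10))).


floor(log2(2016)) = 10.
2*10 = 20.
m/(2*floor(log2(n))) = 1569/20 ≈ 78.45.
floor = 78.
k = max(1, 78) = 78.

78


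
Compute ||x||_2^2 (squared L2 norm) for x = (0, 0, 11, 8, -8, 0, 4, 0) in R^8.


Non-zero entries: [(2, 11), (3, 8), (4, -8), (6, 4)]
Squares: [121, 64, 64, 16]
||x||_2^2 = sum = 265.

265


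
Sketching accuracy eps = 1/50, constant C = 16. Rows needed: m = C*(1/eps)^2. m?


1/eps = 50.
(1/eps)^2 = 2500.
m = 16*2500 = 40000.

40000


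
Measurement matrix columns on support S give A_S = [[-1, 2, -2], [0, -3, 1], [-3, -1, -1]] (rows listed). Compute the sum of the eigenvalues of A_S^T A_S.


Sum of eigenvalues of A_S^T A_S = trace(A_S^T A_S) = sum of squared column norms of A_S.
A_S^T A_S diagonal: [10, 14, 6].
trace = 10 + 14 + 6 = 30.

30


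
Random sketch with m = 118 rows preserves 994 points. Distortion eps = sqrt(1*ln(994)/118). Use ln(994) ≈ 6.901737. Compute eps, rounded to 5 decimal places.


ln(994) ≈ 6.901737.
1*ln(N)/m ≈ 1*6.901737/118 ≈ 0.0584893.
eps = sqrt(0.0584893) ≈ 0.2418456 ≈ 0.24185.

0.24185


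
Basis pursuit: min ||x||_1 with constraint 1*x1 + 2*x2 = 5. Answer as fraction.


Axis intercepts:
  x1 = 5, x2 = 0: L1 = 5
  x1 = 0, x2 = 5/2: L1 = 5/2
x* = (0, 5/2)
||x*||_1 = 5/2.

5/2


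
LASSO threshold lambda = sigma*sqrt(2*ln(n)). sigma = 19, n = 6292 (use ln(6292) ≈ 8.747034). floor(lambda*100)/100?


ln(6292) ≈ 8.747034.
2*ln(n) ≈ 17.494068.
sqrt(2*ln(n)) ≈ sqrt(17.494068) ≈ 4.182591.
lambda ≈ 19*4.182591 = 79.469229.
floor(lambda*100)/100 = 79.46.

79.46


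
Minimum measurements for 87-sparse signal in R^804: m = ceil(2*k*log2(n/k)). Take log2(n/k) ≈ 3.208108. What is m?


log2(n/k) = log2(804/87) ≈ 3.208108.
2*k*log2(n/k) ≈ 2*87*3.208108 = 558.210792.
m = ceil(558.210792) = 559.

559


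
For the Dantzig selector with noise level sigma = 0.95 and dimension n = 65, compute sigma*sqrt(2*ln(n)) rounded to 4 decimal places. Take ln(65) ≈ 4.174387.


ln(65) ≈ 4.174387.
2*ln(n) ≈ 8.348774.
sqrt(2*ln(n)) ≈ sqrt(8.348774) ≈ 2.889425.
threshold ≈ 0.95*2.889425 = 2.74495375 ≈ 2.7450.

2.7450


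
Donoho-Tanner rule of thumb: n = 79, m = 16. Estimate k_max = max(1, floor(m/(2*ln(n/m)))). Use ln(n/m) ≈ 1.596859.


n/m = 79/16.
ln(n/m) ≈ 1.596859.
2*ln(n/m) ≈ 3.193718.
m/(2*ln(n/m)) ≈ 16/3.193718 ≈ 5.0098.
floor = 5.
k_max = max(1, 5) = 5.

5


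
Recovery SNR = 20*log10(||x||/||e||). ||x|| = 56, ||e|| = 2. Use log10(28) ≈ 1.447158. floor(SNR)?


||x||/||e|| = 56/2 = 28.
log10(28) ≈ 1.447158.
20*log10(||x||/||e||) ≈ 20*1.447158 = 28.94316.
floor(28.94316) = 28.

28


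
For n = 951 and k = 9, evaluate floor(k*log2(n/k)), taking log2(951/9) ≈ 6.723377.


log2(n/k) = log2(951/9) ≈ 6.723377.
k*log2(n/k) ≈ 9*6.723377 = 60.510393.
floor(60.510393) = 60.

60


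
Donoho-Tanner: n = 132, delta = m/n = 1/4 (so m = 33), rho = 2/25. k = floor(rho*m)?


m = 1/4*132 = 33.
rho = 2/25.
rho*m = 2/25*33 = 2.64.
k = floor(2.64) = 2.

2


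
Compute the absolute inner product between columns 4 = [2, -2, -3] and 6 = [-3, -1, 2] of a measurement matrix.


Inner product: 2*-3 + -2*-1 + -3*2
Products: [-6, 2, -6]
Sum = -10.
|dot| = 10.

10


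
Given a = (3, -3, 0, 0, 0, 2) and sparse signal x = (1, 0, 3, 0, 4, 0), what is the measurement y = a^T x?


Non-zero terms: ['3*1', '0*3', '0*4']
Products: [3, 0, 0]
y = sum = 3.

3


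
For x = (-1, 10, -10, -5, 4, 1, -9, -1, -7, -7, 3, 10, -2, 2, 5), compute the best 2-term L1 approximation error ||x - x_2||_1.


Sorted |x_i| descending: [10, 10, 10, 9, 7, 7, 5, 5, 4, 3, 2, 2, 1, 1, 1]
Keep top 2: [10, 10]
Tail entries: [10, 9, 7, 7, 5, 5, 4, 3, 2, 2, 1, 1, 1]
L1 error = sum of tail = 57.

57


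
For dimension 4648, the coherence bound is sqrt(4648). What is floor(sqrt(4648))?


68^2 = 4624 <= 4648 < 4761 = 69^2, so 68 <= sqrt(4648) < 69.
floor(sqrt(4648)) = 68.

68


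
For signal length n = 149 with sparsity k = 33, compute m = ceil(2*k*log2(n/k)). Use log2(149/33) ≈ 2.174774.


log2(n/k) = log2(149/33) ≈ 2.174774.
2*k*log2(n/k) ≈ 2*33*2.174774 = 143.535084.
m = ceil(143.535084) = 144.

144


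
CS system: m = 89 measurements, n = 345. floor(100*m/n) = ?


100*m/n = 100*89/345 ≈ 25.7971.
floor = 25.

25


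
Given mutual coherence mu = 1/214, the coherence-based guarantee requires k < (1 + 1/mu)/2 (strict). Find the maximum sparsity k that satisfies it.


1/mu = 214.
1 + 1/mu = 215.
(1 + 1/mu)/2 = 107.5 is not an integer, so k_max = floor(107.5) = 107.

107


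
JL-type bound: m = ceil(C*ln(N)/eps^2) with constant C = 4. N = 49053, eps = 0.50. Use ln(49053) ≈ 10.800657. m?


ln(49053) ≈ 10.800657.
eps^2 = 0.50^2 = 0.25.
C*ln(N)/eps^2 ≈ 4*10.800657/0.25 ≈ 172.8105.
m = ceil(172.8105) = 173.

173


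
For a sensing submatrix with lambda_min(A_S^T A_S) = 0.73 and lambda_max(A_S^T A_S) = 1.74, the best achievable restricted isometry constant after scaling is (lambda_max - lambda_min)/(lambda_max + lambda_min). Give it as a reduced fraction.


lambda_max - lambda_min = 1.74 - 0.73 = 1.01.
lambda_max + lambda_min = 1.74 + 0.73 = 2.47.
delta = 1.01/2.47 = 101/247.

101/247


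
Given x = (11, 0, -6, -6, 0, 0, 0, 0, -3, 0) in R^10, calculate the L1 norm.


Non-zero entries: [(0, 11), (2, -6), (3, -6), (8, -3)]
Absolute values: [11, 6, 6, 3]
||x||_1 = sum = 26.

26


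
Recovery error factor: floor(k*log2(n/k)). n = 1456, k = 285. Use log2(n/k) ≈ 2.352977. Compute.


log2(n/k) = log2(1456/285) ≈ 2.352977.
k*log2(n/k) ≈ 285*2.352977 = 670.598445.
floor(670.598445) = 670.

670


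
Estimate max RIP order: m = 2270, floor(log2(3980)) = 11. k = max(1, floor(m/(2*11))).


floor(log2(3980)) = 11.
2*11 = 22.
m/(2*floor(log2(n))) = 2270/22 ≈ 103.1818.
floor = 103.
k = max(1, 103) = 103.

103


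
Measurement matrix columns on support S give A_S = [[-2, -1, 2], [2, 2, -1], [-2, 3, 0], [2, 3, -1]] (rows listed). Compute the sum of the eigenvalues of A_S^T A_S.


Sum of eigenvalues of A_S^T A_S = trace(A_S^T A_S) = sum of squared column norms of A_S.
A_S^T A_S diagonal: [16, 23, 6].
trace = 16 + 23 + 6 = 45.

45


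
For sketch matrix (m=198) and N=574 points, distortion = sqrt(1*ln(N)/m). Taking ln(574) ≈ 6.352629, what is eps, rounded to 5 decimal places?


ln(574) ≈ 6.352629.
1*ln(N)/m ≈ 1*6.352629/198 ≈ 0.03208398.
eps = sqrt(0.03208398) ≈ 0.17912 ≈ 0.17912.

0.17912


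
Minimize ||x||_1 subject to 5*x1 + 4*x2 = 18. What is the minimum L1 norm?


Axis intercepts:
  x1 = 18/5, x2 = 0: L1 = 18/5
  x1 = 0, x2 = 9/2: L1 = 9/2
x* = (18/5, 0)
||x*||_1 = 18/5.

18/5


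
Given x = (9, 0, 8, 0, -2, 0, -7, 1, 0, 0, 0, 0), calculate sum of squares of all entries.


Non-zero entries: [(0, 9), (2, 8), (4, -2), (6, -7), (7, 1)]
Squares: [81, 64, 4, 49, 1]
||x||_2^2 = sum = 199.

199


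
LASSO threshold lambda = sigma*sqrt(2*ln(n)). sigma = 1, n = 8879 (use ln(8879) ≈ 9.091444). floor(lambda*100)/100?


ln(8879) ≈ 9.091444.
2*ln(n) ≈ 18.182888.
sqrt(2*ln(n)) ≈ sqrt(18.182888) ≈ 4.26414.
lambda ≈ 1*4.26414 = 4.26414.
floor(lambda*100)/100 = 4.26.

4.26


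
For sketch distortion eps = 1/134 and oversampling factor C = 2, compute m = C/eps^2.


1/eps = 134.
(1/eps)^2 = 17956.
m = 2*17956 = 35912.

35912


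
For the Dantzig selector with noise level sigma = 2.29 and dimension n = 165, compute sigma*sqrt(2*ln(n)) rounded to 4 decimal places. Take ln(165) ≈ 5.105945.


ln(165) ≈ 5.105945.
2*ln(n) ≈ 10.21189.
sqrt(2*ln(n)) ≈ sqrt(10.21189) ≈ 3.195605.
threshold ≈ 2.29*3.195605 = 7.31793545 ≈ 7.3179.

7.3179


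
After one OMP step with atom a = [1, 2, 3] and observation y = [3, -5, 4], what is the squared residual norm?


a^T a = 14.
a^T y = 5.
coeff = 5/14 = 5/14.
||r||^2 = 675/14.

675/14


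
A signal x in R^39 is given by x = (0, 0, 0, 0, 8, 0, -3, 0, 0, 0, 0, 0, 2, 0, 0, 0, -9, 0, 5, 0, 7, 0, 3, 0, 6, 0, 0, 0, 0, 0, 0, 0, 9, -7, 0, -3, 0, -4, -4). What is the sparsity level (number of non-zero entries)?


Non-zero positions: [4, 6, 12, 16, 18, 20, 22, 24, 32, 33, 35, 37, 38].
Sparsity = 13.

13


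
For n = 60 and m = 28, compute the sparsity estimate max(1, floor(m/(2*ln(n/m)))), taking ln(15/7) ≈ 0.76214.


n/m = 60/28 = 15/7.
ln(n/m) ≈ 0.76214.
2*ln(n/m) ≈ 1.52428.
m/(2*ln(n/m)) ≈ 28/1.52428 ≈ 18.3693.
floor = 18.
k_max = max(1, 18) = 18.

18


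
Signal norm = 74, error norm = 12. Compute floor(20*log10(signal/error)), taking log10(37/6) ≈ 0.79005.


||x||/||e|| = 74/12 = 37/6.
log10(37/6) ≈ 0.79005.
20*log10(||x||/||e||) ≈ 20*0.79005 = 15.801.
floor(15.801) = 15.

15


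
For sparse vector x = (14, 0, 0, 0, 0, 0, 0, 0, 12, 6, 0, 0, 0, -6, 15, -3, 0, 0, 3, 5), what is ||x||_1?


Non-zero entries: [(0, 14), (8, 12), (9, 6), (13, -6), (14, 15), (15, -3), (18, 3), (19, 5)]
Absolute values: [14, 12, 6, 6, 15, 3, 3, 5]
||x||_1 = sum = 64.

64


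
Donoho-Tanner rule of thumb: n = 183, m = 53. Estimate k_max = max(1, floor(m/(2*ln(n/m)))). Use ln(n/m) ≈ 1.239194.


n/m = 183/53.
ln(n/m) ≈ 1.239194.
2*ln(n/m) ≈ 2.478388.
m/(2*ln(n/m)) ≈ 53/2.478388 ≈ 21.3849.
floor = 21.
k_max = max(1, 21) = 21.

21


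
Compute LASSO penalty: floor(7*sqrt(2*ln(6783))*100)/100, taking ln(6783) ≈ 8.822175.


ln(6783) ≈ 8.822175.
2*ln(n) ≈ 17.64435.
sqrt(2*ln(n)) ≈ sqrt(17.64435) ≈ 4.200518.
lambda ≈ 7*4.200518 = 29.403626.
floor(lambda*100)/100 = 29.40.

29.40


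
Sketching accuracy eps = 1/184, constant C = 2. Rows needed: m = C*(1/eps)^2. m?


1/eps = 184.
(1/eps)^2 = 33856.
m = 2*33856 = 67712.

67712


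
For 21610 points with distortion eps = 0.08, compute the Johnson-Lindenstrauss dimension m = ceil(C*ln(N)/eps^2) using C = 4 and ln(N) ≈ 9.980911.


ln(21610) ≈ 9.980911.
eps^2 = 0.08^2 = 0.0064.
C*ln(N)/eps^2 ≈ 4*9.980911/0.0064 ≈ 6238.0694.
m = ceil(6238.0694) = 6239.

6239


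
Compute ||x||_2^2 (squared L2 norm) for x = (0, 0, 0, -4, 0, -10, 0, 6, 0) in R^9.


Non-zero entries: [(3, -4), (5, -10), (7, 6)]
Squares: [16, 100, 36]
||x||_2^2 = sum = 152.

152


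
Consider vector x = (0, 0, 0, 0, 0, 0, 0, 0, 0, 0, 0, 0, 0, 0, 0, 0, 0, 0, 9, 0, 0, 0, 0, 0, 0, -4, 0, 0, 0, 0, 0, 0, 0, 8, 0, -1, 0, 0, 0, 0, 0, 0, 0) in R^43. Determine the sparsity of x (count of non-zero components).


Non-zero positions: [18, 25, 33, 35].
Sparsity = 4.

4


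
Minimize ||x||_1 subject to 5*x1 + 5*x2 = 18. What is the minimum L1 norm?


Axis intercepts:
  x1 = 18/5, x2 = 0: L1 = 18/5
  x1 = 0, x2 = 18/5: L1 = 18/5
x* = (18/5, 0)
||x*||_1 = 18/5.

18/5


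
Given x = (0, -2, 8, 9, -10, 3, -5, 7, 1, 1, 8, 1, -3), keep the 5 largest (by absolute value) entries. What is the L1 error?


Sorted |x_i| descending: [10, 9, 8, 8, 7, 5, 3, 3, 2, 1, 1, 1, 0]
Keep top 5: [10, 9, 8, 8, 7]
Tail entries: [5, 3, 3, 2, 1, 1, 1, 0]
L1 error = sum of tail = 16.

16


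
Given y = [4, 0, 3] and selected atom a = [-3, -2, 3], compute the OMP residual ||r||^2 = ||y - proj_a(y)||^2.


a^T a = 22.
a^T y = -3.
coeff = -3/22 = -3/22.
||r||^2 = 541/22.

541/22


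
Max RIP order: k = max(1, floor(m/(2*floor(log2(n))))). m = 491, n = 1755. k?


floor(log2(1755)) = 10.
2*10 = 20.
m/(2*floor(log2(n))) = 491/20 ≈ 24.55.
floor = 24.
k = max(1, 24) = 24.

24


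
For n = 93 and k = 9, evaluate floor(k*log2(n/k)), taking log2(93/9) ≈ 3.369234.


log2(n/k) = log2(93/9) ≈ 3.369234.
k*log2(n/k) ≈ 9*3.369234 = 30.323106.
floor(30.323106) = 30.

30


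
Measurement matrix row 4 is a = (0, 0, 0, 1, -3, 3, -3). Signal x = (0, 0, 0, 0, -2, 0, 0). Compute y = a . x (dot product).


Non-zero terms: ['-3*-2']
Products: [6]
y = sum = 6.

6


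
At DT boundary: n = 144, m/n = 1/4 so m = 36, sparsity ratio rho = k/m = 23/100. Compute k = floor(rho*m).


m = 1/4*144 = 36.
rho = 23/100.
rho*m = 23/100*36 = 8.28.
k = floor(8.28) = 8.

8


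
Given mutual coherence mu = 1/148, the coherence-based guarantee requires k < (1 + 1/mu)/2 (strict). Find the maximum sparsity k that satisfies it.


1/mu = 148.
1 + 1/mu = 149.
(1 + 1/mu)/2 = 74.5 is not an integer, so k_max = floor(74.5) = 74.

74


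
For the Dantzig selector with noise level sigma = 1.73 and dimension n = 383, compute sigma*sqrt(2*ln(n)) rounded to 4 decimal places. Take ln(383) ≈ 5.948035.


ln(383) ≈ 5.948035.
2*ln(n) ≈ 11.89607.
sqrt(2*ln(n)) ≈ sqrt(11.89607) ≈ 3.449068.
threshold ≈ 1.73*3.449068 = 5.96688764 ≈ 5.9669.

5.9669


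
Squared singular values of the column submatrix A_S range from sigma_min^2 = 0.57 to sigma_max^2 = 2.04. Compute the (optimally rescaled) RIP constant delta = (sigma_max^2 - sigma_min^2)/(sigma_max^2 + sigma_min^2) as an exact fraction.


lambda_max - lambda_min = 2.04 - 0.57 = 1.47.
lambda_max + lambda_min = 2.04 + 0.57 = 2.61.
delta = 1.47/2.61 = 147/261 = 49/87.

49/87


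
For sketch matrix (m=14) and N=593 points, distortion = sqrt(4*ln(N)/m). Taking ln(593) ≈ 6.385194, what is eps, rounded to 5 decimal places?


ln(593) ≈ 6.385194.
4*ln(N)/m ≈ 4*6.385194/14 ≈ 1.82434114.
eps = sqrt(1.82434114) ≈ 1.3506817 ≈ 1.35068.

1.35068


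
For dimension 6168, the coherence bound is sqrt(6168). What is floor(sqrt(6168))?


78^2 = 6084 <= 6168 < 6241 = 79^2, so 78 <= sqrt(6168) < 79.
floor(sqrt(6168)) = 78.

78


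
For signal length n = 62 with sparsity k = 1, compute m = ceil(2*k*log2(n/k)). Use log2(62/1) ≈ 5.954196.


log2(n/k) = log2(62/1) ≈ 5.954196.
2*k*log2(n/k) ≈ 2*1*5.954196 = 11.908392.
m = ceil(11.908392) = 12.

12


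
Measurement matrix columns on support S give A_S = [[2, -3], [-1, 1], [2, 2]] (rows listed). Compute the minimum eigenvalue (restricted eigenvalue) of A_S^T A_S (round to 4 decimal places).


A_S^T A_S = [[9, -3], [-3, 14]].
trace = 23.
det = 117.
disc = trace^2 - 4*det = 529 - 4*117 = 61.
sqrt(61) ≈ 7.810250.
lam_min = (23 - sqrt(61))/2 ≈ (23 - 7.810250)/2 = 7.594875 ≈ 7.5949.

7.5949


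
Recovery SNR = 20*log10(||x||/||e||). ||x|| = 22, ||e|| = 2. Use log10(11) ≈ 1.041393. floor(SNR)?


||x||/||e|| = 22/2 = 11.
log10(11) ≈ 1.041393.
20*log10(||x||/||e||) ≈ 20*1.041393 = 20.82786.
floor(20.82786) = 20.

20


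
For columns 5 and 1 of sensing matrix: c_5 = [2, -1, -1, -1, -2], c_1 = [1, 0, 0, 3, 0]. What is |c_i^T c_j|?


Inner product: 2*1 + -1*0 + -1*0 + -1*3 + -2*0
Products: [2, 0, 0, -3, 0]
Sum = -1.
|dot| = 1.

1


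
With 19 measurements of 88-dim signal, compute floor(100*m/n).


100*m/n = 100*19/88 ≈ 21.5909.
floor = 21.

21


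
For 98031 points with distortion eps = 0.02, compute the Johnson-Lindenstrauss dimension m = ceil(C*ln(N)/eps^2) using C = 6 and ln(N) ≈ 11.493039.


ln(98031) ≈ 11.493039.
eps^2 = 0.02^2 = 0.0004.
C*ln(N)/eps^2 ≈ 6*11.493039/0.0004 ≈ 172395.585.
m = ceil(172395.585) = 172396.

172396


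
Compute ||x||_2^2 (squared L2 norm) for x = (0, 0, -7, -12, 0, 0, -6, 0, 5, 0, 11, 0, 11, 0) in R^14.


Non-zero entries: [(2, -7), (3, -12), (6, -6), (8, 5), (10, 11), (12, 11)]
Squares: [49, 144, 36, 25, 121, 121]
||x||_2^2 = sum = 496.

496


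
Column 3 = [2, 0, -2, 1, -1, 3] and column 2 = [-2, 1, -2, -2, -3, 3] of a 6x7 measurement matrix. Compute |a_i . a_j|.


Inner product: 2*-2 + 0*1 + -2*-2 + 1*-2 + -1*-3 + 3*3
Products: [-4, 0, 4, -2, 3, 9]
Sum = 10.
|dot| = 10.

10


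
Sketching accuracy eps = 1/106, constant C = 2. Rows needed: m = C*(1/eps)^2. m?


1/eps = 106.
(1/eps)^2 = 11236.
m = 2*11236 = 22472.

22472


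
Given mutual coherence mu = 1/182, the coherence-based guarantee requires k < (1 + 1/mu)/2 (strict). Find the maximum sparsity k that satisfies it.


1/mu = 182.
1 + 1/mu = 183.
(1 + 1/mu)/2 = 91.5 is not an integer, so k_max = floor(91.5) = 91.

91


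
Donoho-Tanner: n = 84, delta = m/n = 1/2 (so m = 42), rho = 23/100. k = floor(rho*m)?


m = 1/2*84 = 42.
rho = 23/100.
rho*m = 23/100*42 = 9.66.
k = floor(9.66) = 9.

9


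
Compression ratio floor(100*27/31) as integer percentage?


100*m/n = 100*27/31 ≈ 87.0968.
floor = 87.

87


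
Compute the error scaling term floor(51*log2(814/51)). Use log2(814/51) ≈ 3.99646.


log2(n/k) = log2(814/51) ≈ 3.99646.
k*log2(n/k) ≈ 51*3.99646 = 203.81946.
floor(203.81946) = 203.

203


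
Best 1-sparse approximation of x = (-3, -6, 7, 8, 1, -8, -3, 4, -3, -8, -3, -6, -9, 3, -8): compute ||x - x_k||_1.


Sorted |x_i| descending: [9, 8, 8, 8, 8, 7, 6, 6, 4, 3, 3, 3, 3, 3, 1]
Keep top 1: [9]
Tail entries: [8, 8, 8, 8, 7, 6, 6, 4, 3, 3, 3, 3, 3, 1]
L1 error = sum of tail = 71.

71


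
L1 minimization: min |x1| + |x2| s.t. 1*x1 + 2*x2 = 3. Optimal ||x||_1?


Axis intercepts:
  x1 = 3, x2 = 0: L1 = 3
  x1 = 0, x2 = 3/2: L1 = 3/2
x* = (0, 3/2)
||x*||_1 = 3/2.

3/2


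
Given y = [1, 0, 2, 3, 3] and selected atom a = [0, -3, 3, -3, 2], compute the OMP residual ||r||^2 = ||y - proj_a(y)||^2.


a^T a = 31.
a^T y = 3.
coeff = 3/31 = 3/31.
||r||^2 = 704/31.

704/31


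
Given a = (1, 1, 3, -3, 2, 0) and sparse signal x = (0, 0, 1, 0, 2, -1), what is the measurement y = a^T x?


Non-zero terms: ['3*1', '2*2', '0*-1']
Products: [3, 4, 0]
y = sum = 7.

7


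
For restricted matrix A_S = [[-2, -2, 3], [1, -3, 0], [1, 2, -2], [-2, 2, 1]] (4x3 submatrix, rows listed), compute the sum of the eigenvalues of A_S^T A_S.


Sum of eigenvalues of A_S^T A_S = trace(A_S^T A_S) = sum of squared column norms of A_S.
A_S^T A_S diagonal: [10, 21, 14].
trace = 10 + 21 + 14 = 45.

45


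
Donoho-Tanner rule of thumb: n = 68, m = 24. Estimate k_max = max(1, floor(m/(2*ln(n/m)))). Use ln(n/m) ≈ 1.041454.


n/m = 68/24 = 17/6.
ln(n/m) ≈ 1.041454.
2*ln(n/m) ≈ 2.082908.
m/(2*ln(n/m)) ≈ 24/2.082908 ≈ 11.5224.
floor = 11.
k_max = max(1, 11) = 11.

11


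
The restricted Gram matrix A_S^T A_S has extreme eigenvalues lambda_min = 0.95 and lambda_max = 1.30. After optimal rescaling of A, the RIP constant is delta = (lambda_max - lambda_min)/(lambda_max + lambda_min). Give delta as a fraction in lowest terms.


lambda_max - lambda_min = 1.30 - 0.95 = 0.35.
lambda_max + lambda_min = 1.30 + 0.95 = 2.25.
delta = 0.35/2.25 = 35/225 = 7/45.

7/45
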